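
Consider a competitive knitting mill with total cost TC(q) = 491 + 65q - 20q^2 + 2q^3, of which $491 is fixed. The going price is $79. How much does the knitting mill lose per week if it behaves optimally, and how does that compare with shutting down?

AVC = 65 - 20q + 2q^2; min AVC = $15 at q = 5. Since P = $79 ≥ min AVC, the firm produces.
With MC = 65 - 40q + 6q^2, P = MC on the upward-sloping part at q* = 7.
TR = 79·7 = 553. TC = 491 + 161 = 652. Profit = 553 − 652 = -$99.
By producing, the firm covers all variable cost plus $392 of fixed cost; shutting down would lose the full $491.

Profit = -$99 at q = 7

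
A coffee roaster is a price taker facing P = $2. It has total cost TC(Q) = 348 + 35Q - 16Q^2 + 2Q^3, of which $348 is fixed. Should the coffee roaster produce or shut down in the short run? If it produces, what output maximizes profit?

Shut down

Variable cost is VC = 35Q - 16Q^2 + 2Q^3, so AVC = VC/Q = 35 - 16Q + 2Q^2 and MC = dTC/dQ = 35 - 32Q + 6Q^2.
The AVC parabola has its vertex at Q = 16/4 = 4, where AVC = 35 - 16·4 + 2·4^2 = $3.
P = $2 lies below min AVC = $3; no output level covers variable cost.
Shutting down limits the loss to fixed cost, $348.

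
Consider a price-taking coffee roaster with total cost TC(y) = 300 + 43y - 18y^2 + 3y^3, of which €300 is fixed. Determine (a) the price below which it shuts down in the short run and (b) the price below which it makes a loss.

Shutdown price = €16; break-even price = €88

AVC = 43 - 18y + 3y^2; minimized at y = 3, giving min AVC = €16. That is the shutdown price.
ATC = 300/y + 43 - 18y + 3y^2. Setting dATC/dy = −300/y^2 − 18 + 6y = 0 gives y = 5 (since 6·5^3 − 18·5^2 = 300).
min ATC = 300/5 + 43 − 18·5 + 3·5^2 = €88. That is the break-even price.
Between these two prices the firm operates at a loss; above €88 it earns a profit.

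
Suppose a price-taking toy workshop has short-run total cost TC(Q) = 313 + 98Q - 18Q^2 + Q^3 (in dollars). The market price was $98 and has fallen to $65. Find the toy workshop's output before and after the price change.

MC = 98 - 36Q + 3Q^2; the shutdown threshold is min AVC = $17 (at Q = 9).
At P = $98 ≥ min AVC, set P = MC on the rising branch: Q = 12.
At P = $65 ≥ min AVC, set P = MC: Q = 11. The firm stays open but cuts output.

Output falls from 12 to 11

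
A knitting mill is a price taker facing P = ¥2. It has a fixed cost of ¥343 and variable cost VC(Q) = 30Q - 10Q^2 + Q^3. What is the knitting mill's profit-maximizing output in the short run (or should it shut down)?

Shut down

From TC, MC = TC'(Q) = 30 - 20Q + 3Q^2 and AVC = VC/Q = 30 - 10Q + Q^2.
AVC is minimized where dAVC/dQ = -10 + 2Q = 0, at Q = 5; min AVC = 30 - 10·5 + 5^2 = ¥5.
With P < min AVC (¥2 < ¥5), every unit sold adds to the loss.
Shutting down limits the loss to fixed cost, ¥343.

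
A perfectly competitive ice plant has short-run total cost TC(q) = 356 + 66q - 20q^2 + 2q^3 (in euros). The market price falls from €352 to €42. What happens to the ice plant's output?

MC = 66 - 40q + 6q^2; the shutdown threshold is min AVC = €16 (at q = 5).
At P = €352 ≥ min AVC, set P = MC on the rising branch: q = 11.
At P = €42 ≥ min AVC, set P = MC: q = 6. The firm stays open but cuts output.

Output falls from 11 to 6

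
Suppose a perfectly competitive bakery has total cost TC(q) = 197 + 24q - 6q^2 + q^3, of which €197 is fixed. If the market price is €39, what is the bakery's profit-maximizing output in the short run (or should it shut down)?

Produce at q = 5

Variable cost is VC = 24q - 6q^2 + q^3, so AVC = VC/q = 24 - 6q + q^2 and MC = dTC/dq = 24 - 12q + 3q^2.
AVC is minimized where dAVC/dq = -6 + 2q = 0, at q = 3; min AVC = 24 - 6·3 + 3^2 = €15.
Since P = €39 ≥ min AVC = €15, price covers variable cost and the firm should produce.
Solving P = MC: -15 - 12q + 3q^2 = 0 ⇒ q = -1 or 5. On the upward-sloping branch, q* = 5.
Check: AVC at q = 5 is €19 ≤ P, so revenue covers variable cost.
Profit = P·q − TC = 39·5 − 292 = -€97, a loss, but smaller than the €197 fixed cost the firm would lose by shutting down.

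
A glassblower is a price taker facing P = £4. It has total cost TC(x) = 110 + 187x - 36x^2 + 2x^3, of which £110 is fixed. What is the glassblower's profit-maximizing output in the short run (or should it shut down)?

From TC, MC = TC'(x) = 187 - 72x + 6x^2 and AVC = VC/x = 187 - 36x + 2x^2.
AVC is minimized where dAVC/dx = -36 + 4x = 0, at x = 9; min AVC = 187 - 36·9 + 2·9^2 = £25.
P = £4 lies below min AVC = £25; no output level covers variable cost.
Best response: produce nothing and absorb the £110 fixed cost.

Shut down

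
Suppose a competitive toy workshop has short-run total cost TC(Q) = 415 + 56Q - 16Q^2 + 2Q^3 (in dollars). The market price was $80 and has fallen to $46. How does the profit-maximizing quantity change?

Output falls from 6 to 5

MC = 56 - 32Q + 6Q^2; the shutdown threshold is min AVC = $24 (at Q = 4).
At P = $80 ≥ min AVC, set P = MC on the rising branch: Q = 6.
At P = $46 ≥ min AVC, set P = MC: Q = 5. The firm stays open but cuts output.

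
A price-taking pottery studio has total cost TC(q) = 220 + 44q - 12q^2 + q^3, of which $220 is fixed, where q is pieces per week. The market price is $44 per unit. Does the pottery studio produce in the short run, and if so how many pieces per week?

Produce at q = 8

Strip out fixed cost: VC = 44q - 12q^2 + q^3. Then AVC = 44 - 12q + q^2 and MC = 44 - 24q + 3q^2.
The AVC parabola has its vertex at q = 12/2 = 6, where AVC = 44 - 12·6 + 6^2 = $8.
Since P = $44 ≥ min AVC = $8, price covers variable cost and the firm should produce.
Solving P = MC: -24q + 3q^2 = 0 ⇒ q = 0 or 8. On the upward-sloping branch, q* = 8.
Check: AVC at q = 8 is $12 ≤ P, so revenue covers variable cost.
Profit = P·q − TC = 44·8 − 316 = $36.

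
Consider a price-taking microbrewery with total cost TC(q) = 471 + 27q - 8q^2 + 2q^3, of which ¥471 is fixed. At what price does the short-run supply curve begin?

¥19 per unit

Short-run supply begins at min AVC. From VC = 27q - 8q^2 + 2q^3, AVC = 27 - 8q + 2q^2.
dAVC/dq = -8 + 4q = 0 gives q = 2. min AVC = 27 - 8·2 + 2·2^2 = 19.
The firm shuts down for any P below ¥19.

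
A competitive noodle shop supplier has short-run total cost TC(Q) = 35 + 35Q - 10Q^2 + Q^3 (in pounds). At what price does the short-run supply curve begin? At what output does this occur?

The shutdown price is the minimum of AVC. VC = 35Q - 10Q^2 + Q^3, so AVC = 35 - 10Q + Q^2.
At the minimum of AVC, MC = AVC. MC = 35 - 20Q + 3Q^2; setting MC = AVC gives 2Q^2 - 10Q = 0, so Q = 5. min AVC = 10.
The firm shuts down for any P below £10.

£10 per unit, at Q = 5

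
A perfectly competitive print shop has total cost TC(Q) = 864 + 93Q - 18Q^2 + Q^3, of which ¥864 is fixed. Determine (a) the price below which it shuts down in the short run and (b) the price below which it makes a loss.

Shutdown price = ¥12; break-even price = ¥93

Shutdown price = min AVC. AVC = 93 - 18Q + Q^2, with vertex at Q = 9 and minimum ¥12.
ATC = 864/Q + 93 - 18Q + Q^2. Setting dATC/dQ = −864/Q^2 − 18 + 2Q = 0 gives Q = 12 (since 2·12^3 − 18·12^2 = 864).
min ATC = 864/12 + 93 − 18·12 + 12^2 = ¥93. That is the break-even price.
Between these two prices the firm operates at a loss; above ¥93 it earns a profit.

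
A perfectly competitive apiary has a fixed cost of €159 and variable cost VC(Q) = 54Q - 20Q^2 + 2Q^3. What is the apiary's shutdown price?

The firm shuts down when price falls below the minimum of average variable cost. AVC = VC/Q = 54 - 20Q + 2Q^2.
dAVC/dQ = -20 + 4Q = 0 gives Q = 5. min AVC = 54 - 20·5 + 2·5^2 = 4.
So the shutdown price is €4.

€4 per unit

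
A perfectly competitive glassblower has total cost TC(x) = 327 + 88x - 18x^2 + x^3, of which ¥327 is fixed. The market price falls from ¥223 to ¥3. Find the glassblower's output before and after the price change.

AVC = 88 - 18x + x^2, minimized at x = 9 where min AVC = ¥7. MC = 88 - 36x + 3x^2.
At P = ¥223 ≥ min AVC, set P = MC on the rising branch: x = 15.
At P = ¥3 < min AVC = ¥7, price no longer covers variable cost at any output, so the firm shuts down: x = 0.

Output falls from 15 to 0 (the firm shuts down)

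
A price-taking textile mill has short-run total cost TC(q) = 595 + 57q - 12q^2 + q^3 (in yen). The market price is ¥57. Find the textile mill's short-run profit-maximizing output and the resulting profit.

AVC = 57 - 12q + q^2 has its minimum ¥21 at q = 6; price ¥57 clears that bar, so the firm operates.
MC = 57 - 24q + 3q^2. Setting P = MC and taking the root on the rising branch gives q* = 8.
TR = 57·8 = 456. TC = 595 + 200 = 795. Profit = 456 − 795 = -¥339.
That loss of ¥339 beats the ¥595 the firm would lose by shutting down; producing recovers ¥256 of fixed cost.

Profit = -¥339 at q = 8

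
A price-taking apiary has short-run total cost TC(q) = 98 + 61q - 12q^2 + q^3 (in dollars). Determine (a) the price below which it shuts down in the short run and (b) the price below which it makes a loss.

Shutdown price = $25; break-even price = $40

Shutdown price = min AVC. AVC = 61 - 12q + q^2, with vertex at q = 6 and minimum $25.
ATC = 98/q + 61 - 12q + q^2. Setting dATC/dq = −98/q^2 − 12 + 2q = 0 gives q = 7 (since 2·7^3 − 12·7^2 = 98).
min ATC = 98/7 + 61 − 12·7 + 7^2 = $40. That is the break-even price.
Between these two prices the firm operates at a loss; above $40 it earns a profit.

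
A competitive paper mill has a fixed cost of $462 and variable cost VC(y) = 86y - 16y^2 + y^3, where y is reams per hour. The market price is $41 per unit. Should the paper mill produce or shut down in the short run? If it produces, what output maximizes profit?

Produce at y = 9

Strip out fixed cost: VC = 86y - 16y^2 + y^3. Then AVC = 86 - 16y + y^2 and MC = 86 - 32y + 3y^2.
AVC hits its minimum where MC = AVC, at y = 8, giving min AVC = 86 - 16·8 + 8^2 = $22.
Because $41 ≥ $22, revenue can cover variable cost; the firm operates.
Set P = MC: 41 = 86 - 32y + 3y^2 → 45 - 32y + 3y^2 = 0. The roots are y = 5/3 and y = 9; the profit-maximizing output is on the rising part of MC, so y* = 9.
Check: AVC at y = 9 is $23 ≤ P, so revenue covers variable cost.
Profit = P·y − TC = 41·9 − 669 = -$300, a loss, but smaller than the $462 fixed cost the firm would lose by shutting down.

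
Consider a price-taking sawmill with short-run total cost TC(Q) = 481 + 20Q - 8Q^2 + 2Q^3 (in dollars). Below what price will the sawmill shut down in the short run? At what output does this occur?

$12 per unit, at Q = 2

The shutdown price is the minimum of AVC. VC = 20Q - 8Q^2 + 2Q^3, so AVC = 20 - 8Q + 2Q^2.
At the minimum of AVC, MC = AVC. MC = 20 - 16Q + 6Q^2; setting MC = AVC gives 4Q^2 - 8Q = 0, so Q = 2. min AVC = 12.
The firm shuts down for any P below $12.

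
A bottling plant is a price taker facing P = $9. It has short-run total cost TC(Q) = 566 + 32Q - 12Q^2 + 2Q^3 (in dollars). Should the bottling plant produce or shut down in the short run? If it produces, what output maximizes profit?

Shut down

Variable cost is VC = 32Q - 12Q^2 + 2Q^3, so AVC = VC/Q = 32 - 12Q + 2Q^2 and MC = dTC/dQ = 32 - 24Q + 6Q^2.
AVC is minimized where dAVC/dQ = -12 + 4Q = 0, at Q = 3; min AVC = 32 - 12·3 + 2·3^2 = $14.
P = $9 lies below min AVC = $14; no output level covers variable cost.
The firm minimizes its loss by shutting down and losing only its fixed cost of $566.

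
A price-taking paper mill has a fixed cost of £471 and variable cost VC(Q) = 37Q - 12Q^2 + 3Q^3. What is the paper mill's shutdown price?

£25 per unit

Short-run supply begins at min AVC. From VC = 37Q - 12Q^2 + 3Q^3, AVC = 37 - 12Q + 3Q^2.
At the minimum of AVC, MC = AVC. MC = 37 - 24Q + 9Q^2; setting MC = AVC gives 6Q^2 - 12Q = 0, so Q = 2. min AVC = 25.
The firm shuts down for any P below £25.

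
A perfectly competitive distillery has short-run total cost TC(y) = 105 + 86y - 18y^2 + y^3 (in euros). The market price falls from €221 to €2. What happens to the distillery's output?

MC = 86 - 36y + 3y^2; the shutdown threshold is min AVC = €5 (at y = 9).
At P = €221 ≥ min AVC, set P = MC on the rising branch: y = 15.
At P = €2 < min AVC = €5, price no longer covers variable cost at any output, so the firm shuts down: y = 0.

Output falls from 15 to 0 (the firm shuts down)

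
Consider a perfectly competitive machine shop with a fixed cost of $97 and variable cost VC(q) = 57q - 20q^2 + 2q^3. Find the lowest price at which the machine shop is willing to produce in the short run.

$7 per unit

The firm shuts down when price falls below the minimum of average variable cost. AVC = VC/q = 57 - 20q + 2q^2.
At the minimum of AVC, MC = AVC. MC = 57 - 40q + 6q^2; setting MC = AVC gives 4q^2 - 20q = 0, so q = 5. min AVC = 7.
So the shutdown price is $7.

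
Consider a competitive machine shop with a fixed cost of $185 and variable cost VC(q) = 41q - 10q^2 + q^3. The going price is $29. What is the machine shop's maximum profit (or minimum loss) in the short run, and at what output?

AVC = 41 - 10q + q^2; min AVC = $16 at q = 5. Since P = $29 ≥ min AVC, the firm produces.
With MC = 41 - 20q + 3q^2, P = MC on the upward-sloping part at q* = 6.
TR = 29·6 = 174. TC = 185 + 102 = 287. Profit = 174 − 287 = -$113.
By producing, the firm covers all variable cost plus $72 of fixed cost; shutting down would lose the full $185.

Profit = -$113 at q = 6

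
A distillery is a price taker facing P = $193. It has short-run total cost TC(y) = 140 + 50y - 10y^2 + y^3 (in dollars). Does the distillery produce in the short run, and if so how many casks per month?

Variable cost is VC = 50y - 10y^2 + y^3, so AVC = VC/y = 50 - 10y + y^2 and MC = dTC/dy = 50 - 20y + 3y^2.
The AVC parabola has its vertex at y = 10/2 = 5, where AVC = 50 - 10·5 + 5^2 = $25.
Because $193 ≥ $25, revenue can cover variable cost; the firm operates.
P = MC gives -143 - 20y + 3y^2 = 0, with roots -13/3 and 11. Take the larger (rising MC): y* = 11.
Check: AVC at y = 11 is $61 ≤ P, so revenue covers variable cost.
Profit = P·y − TC = 193·11 − 811 = $1312.

Produce at y = 11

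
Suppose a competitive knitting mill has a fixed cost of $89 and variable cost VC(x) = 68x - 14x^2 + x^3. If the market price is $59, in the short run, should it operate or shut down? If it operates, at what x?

Variable cost is VC = 68x - 14x^2 + x^3, so AVC = VC/x = 68 - 14x + x^2 and MC = dTC/dx = 68 - 28x + 3x^2.
AVC is minimized where dAVC/dx = -14 + 2x = 0, at x = 7; min AVC = 68 - 14·7 + 7^2 = $19.
Since P = $59 ≥ min AVC = $19, price covers variable cost and the firm should produce.
Set P = MC: 59 = 68 - 28x + 3x^2 → 9 - 28x + 3x^2 = 0. The roots are x = 1/3 and x = 9; the profit-maximizing output is on the rising part of MC, so x* = 9.
Check: AVC at x = 9 is $23 ≤ P, so revenue covers variable cost.
Profit = P·x − TC = 59·9 − 296 = $235.

Produce at x = 9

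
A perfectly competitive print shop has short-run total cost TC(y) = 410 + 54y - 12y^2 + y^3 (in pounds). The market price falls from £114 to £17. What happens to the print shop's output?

Output falls from 10 to 0 (the firm shuts down)

AVC = 54 - 12y + y^2, minimized at y = 6 where min AVC = £18. MC = 54 - 24y + 3y^2.
With P = £114 above the shutdown price, P = MC gives y = 10.
At P = £17 < min AVC = £18, price no longer covers variable cost at any output, so the firm shuts down: y = 0.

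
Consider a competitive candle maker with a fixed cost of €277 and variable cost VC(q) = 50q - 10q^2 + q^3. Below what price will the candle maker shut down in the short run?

€25 per unit

The firm shuts down when price falls below the minimum of average variable cost. AVC = VC/q = 50 - 10q + q^2.
dAVC/dq = -10 + 2q = 0 gives q = 5. min AVC = 50 - 10·5 + 5^2 = 25.
For P < €25 the firm produces nothing.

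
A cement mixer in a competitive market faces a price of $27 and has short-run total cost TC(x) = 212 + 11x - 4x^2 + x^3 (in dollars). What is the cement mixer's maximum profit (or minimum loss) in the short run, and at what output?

Profit = -$148 at x = 4

AVC = 11 - 4x + x^2; min AVC = $7 at x = 2. Since P = $27 ≥ min AVC, the firm produces.
MC = 11 - 8x + 3x^2. Setting P = MC and taking the root on the rising branch gives x* = 4.
TR = 27·4 = 108. TC = 212 + 44 = 256. Profit = 108 − 256 = -$148.
That loss of $148 beats the $212 the firm would lose by shutting down; producing recovers $64 of fixed cost.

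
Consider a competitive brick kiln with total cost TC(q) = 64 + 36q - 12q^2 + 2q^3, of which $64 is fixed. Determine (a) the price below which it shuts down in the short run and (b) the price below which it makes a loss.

Shutdown price = $18; break-even price = $36

AVC = 36 - 12q + 2q^2; minimized at q = 3, giving min AVC = $18. That is the shutdown price.
ATC = 64/q + 36 - 12q + 2q^2. Setting dATC/dq = −64/q^2 − 12 + 4q = 0 gives q = 4 (since 4·4^3 − 12·4^2 = 64).
min ATC = 64/4 + 36 − 12·4 + 2·4^2 = $36. That is the break-even price.
Between these two prices the firm operates at a loss; above $36 it earns a profit.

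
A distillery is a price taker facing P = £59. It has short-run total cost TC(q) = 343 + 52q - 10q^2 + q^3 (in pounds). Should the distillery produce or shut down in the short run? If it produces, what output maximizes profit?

From TC, MC = TC'(q) = 52 - 20q + 3q^2 and AVC = VC/q = 52 - 10q + q^2.
AVC hits its minimum where MC = AVC, at q = 5, giving min AVC = 52 - 10·5 + 5^2 = £27.
Because £59 ≥ £27, revenue can cover variable cost; the firm operates.
Solving P = MC: -7 - 20q + 3q^2 = 0 ⇒ q = -1/3 or 7. On the upward-sloping branch, q* = 7.
Check: AVC at q = 7 is £31 ≤ P, so revenue covers variable cost.
Profit = P·q − TC = 59·7 − 560 = -£147, a loss, but smaller than the £343 fixed cost the firm would lose by shutting down.

Produce at q = 7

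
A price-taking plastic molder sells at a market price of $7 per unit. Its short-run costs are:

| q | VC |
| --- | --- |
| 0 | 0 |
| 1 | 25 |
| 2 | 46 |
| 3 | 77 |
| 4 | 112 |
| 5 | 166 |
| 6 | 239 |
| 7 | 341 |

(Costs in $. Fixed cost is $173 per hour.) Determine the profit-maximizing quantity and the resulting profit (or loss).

q = 0 (shut down); profit = -$173

Compute π = P·q − TC at each output: q=0: -173; q=1: -191; q=2: -205; q=3: -229; q=4: -257; q=5: -304; q=6: -370; q=7: -465.
Profit is highest at q = 0. Equivalently, the lowest AVC in the table is 46/2 ≈ $23 at q = 2, and P = $7 falls below it — price never covers variable cost, so the firm shuts down and loses only its fixed cost.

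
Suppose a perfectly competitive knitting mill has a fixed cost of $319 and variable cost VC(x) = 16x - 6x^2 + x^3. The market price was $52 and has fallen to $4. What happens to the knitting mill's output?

MC = 16 - 12x + 3x^2; the shutdown threshold is min AVC = $7 (at x = 3).
With P = $52 above the shutdown price, P = MC gives x = 6.
At P = $4 < min AVC = $7, price no longer covers variable cost at any output, so the firm shuts down: x = 0.

Output falls from 6 to 0 (the firm shuts down)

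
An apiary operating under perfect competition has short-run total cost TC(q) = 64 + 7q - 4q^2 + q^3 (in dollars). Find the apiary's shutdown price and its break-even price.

Shutdown price = min AVC. AVC = 7 - 4q + q^2, with vertex at q = 2 and minimum $3.
ATC = 64/q + 7 - 4q + q^2. Setting dATC/dq = −64/q^2 − 4 + 2q = 0 gives q = 4 (since 2·4^3 − 4·4^2 = 64).
min ATC = 64/4 + 7 − 4·4 + 4^2 = $23. That is the break-even price.
For $3 ≤ P < $23 the firm produces at a loss; below $3 it shuts down.

Shutdown price = $3; break-even price = $23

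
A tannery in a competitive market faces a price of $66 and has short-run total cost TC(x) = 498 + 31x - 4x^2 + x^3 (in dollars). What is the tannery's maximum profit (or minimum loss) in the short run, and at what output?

AVC = 31 - 4x + x^2 has its minimum $27 at x = 2; price $66 clears that bar, so the firm operates.
MC = 31 - 8x + 3x^2. Setting P = MC and taking the root on the rising branch gives x* = 5.
TR = 66·5 = 330. TC = 498 + 180 = 678. Profit = 330 − 678 = -$348.
Shutting down would mean losing the fixed cost of $498, so operating at a loss of $348 is better by $150.

Profit = -$348 at x = 5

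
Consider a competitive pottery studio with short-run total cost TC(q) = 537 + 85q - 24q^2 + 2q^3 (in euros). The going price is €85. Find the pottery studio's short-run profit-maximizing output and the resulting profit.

Profit = -€25 at q = 8

AVC = 85 - 24q + 2q^2 has its minimum €13 at q = 6; price €85 clears that bar, so the firm operates.
MC = 85 - 48q + 6q^2. Setting P = MC and taking the root on the rising branch gives q* = 8.
TR = 85·8 = 680. TC = 537 + 168 = 705. Profit = 680 − 705 = -€25.
Shutting down would mean losing the fixed cost of €537, so operating at a loss of €25 is better by €512.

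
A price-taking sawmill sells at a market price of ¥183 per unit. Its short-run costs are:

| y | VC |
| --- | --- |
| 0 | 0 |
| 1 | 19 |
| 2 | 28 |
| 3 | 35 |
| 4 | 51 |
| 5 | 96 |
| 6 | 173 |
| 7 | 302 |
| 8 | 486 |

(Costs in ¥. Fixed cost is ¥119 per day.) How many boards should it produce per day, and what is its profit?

Tabulate TR − TC: y=0: -119; y=1: 45; y=2: 219; y=3: 395; y=4: 562; y=5: 700; y=6: 806; y=7: 860; y=8: 859.
Profit is maximized at y = 7. AVC there is 302/7 = ¥43.14 ≤ P, so producing beats shutting down (which would give -¥119).

y = 7; profit = ¥860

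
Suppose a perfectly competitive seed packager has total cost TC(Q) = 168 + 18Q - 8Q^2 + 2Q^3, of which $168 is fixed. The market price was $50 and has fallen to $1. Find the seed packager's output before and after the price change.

AVC = 18 - 8Q + 2Q^2, minimized at Q = 2 where min AVC = $10. MC = 18 - 16Q + 6Q^2.
At P = $50 ≥ min AVC, set P = MC on the rising branch: Q = 4.
At P = $1 < min AVC = $10, price no longer covers variable cost at any output, so the firm shuts down: Q = 0.

Output falls from 4 to 0 (the firm shuts down)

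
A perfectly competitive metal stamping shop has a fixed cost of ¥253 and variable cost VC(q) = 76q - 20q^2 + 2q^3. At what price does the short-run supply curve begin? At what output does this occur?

The shutdown price is the minimum of AVC. VC = 76q - 20q^2 + 2q^3, so AVC = 76 - 20q + 2q^2.
At the minimum of AVC, MC = AVC. MC = 76 - 40q + 6q^2; setting MC = AVC gives 4q^2 - 20q = 0, so q = 5. min AVC = 26.
The firm shuts down for any P below ¥26.

¥26 per unit, at q = 5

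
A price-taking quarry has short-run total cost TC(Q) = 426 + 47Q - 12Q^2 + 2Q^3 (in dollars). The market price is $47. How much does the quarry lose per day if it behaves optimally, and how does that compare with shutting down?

AVC = 47 - 12Q + 2Q^2; min AVC = $29 at Q = 3. Since P = $47 ≥ min AVC, the firm produces.
With MC = 47 - 24Q + 6Q^2, P = MC on the upward-sloping part at Q* = 4.
TR = 47·4 = 188. TC = 426 + 124 = 550. Profit = 188 − 550 = -$362.
By producing, the firm covers all variable cost plus $64 of fixed cost; shutting down would lose the full $426.

Profit = -$362 at Q = 4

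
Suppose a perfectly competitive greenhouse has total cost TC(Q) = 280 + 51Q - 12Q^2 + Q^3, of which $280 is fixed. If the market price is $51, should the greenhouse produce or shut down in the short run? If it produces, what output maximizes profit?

Variable cost is VC = 51Q - 12Q^2 + Q^3, so AVC = VC/Q = 51 - 12Q + Q^2 and MC = dTC/dQ = 51 - 24Q + 3Q^2.
The AVC parabola has its vertex at Q = 12/2 = 6, where AVC = 51 - 12·6 + 6^2 = $15.
Because $51 ≥ $15, revenue can cover variable cost; the firm operates.
Solving P = MC: -24Q + 3Q^2 = 0 ⇒ Q = 0 or 8. On the upward-sloping branch, Q* = 8.
Check: AVC at Q = 8 is $19 ≤ P, so revenue covers variable cost.
Profit = P·Q − TC = 51·8 − 432 = -$24, a loss, but smaller than the $280 fixed cost the firm would lose by shutting down.

Produce at Q = 8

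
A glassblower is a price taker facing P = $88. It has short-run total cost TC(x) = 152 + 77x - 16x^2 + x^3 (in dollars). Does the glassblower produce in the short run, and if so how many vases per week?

Produce at x = 11

Variable cost is VC = 77x - 16x^2 + x^3, so AVC = VC/x = 77 - 16x + x^2 and MC = dTC/dx = 77 - 32x + 3x^2.
AVC is minimized where dAVC/dx = -16 + 2x = 0, at x = 8; min AVC = 77 - 16·8 + 8^2 = $13.
Because $88 ≥ $13, revenue can cover variable cost; the firm operates.
Set P = MC: 88 = 77 - 32x + 3x^2 → -11 - 32x + 3x^2 = 0. The roots are x = -1/3 and x = 11; the profit-maximizing output is on the rising part of MC, so x* = 11.
Check: AVC at x = 11 is $22 ≤ P, so revenue covers variable cost.
Profit = P·x − TC = 88·11 − 394 = $574.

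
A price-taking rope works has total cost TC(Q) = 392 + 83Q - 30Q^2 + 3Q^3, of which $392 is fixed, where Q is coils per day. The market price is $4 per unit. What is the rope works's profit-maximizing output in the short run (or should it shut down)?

Shut down

Strip out fixed cost: VC = 83Q - 30Q^2 + 3Q^3. Then AVC = 83 - 30Q + 3Q^2 and MC = 83 - 60Q + 9Q^2.
AVC hits its minimum where MC = AVC, at Q = 5, giving min AVC = 83 - 30·5 + 3·5^2 = $8.
With P < min AVC ($4 < $8), every unit sold adds to the loss.
Shutting down limits the loss to fixed cost, $392.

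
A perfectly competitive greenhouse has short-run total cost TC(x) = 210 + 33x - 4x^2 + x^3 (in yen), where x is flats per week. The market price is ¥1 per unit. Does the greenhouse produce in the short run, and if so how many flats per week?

Strip out fixed cost: VC = 33x - 4x^2 + x^3. Then AVC = 33 - 4x + x^2 and MC = 33 - 8x + 3x^2.
AVC is minimized where dAVC/dx = -4 + 2x = 0, at x = 2; min AVC = 33 - 4·2 + 2^2 = ¥29.
Since P = ¥1 < min AVC = ¥29, price fails to cover variable cost at any output.
Shutting down limits the loss to fixed cost, ¥210.

Shut down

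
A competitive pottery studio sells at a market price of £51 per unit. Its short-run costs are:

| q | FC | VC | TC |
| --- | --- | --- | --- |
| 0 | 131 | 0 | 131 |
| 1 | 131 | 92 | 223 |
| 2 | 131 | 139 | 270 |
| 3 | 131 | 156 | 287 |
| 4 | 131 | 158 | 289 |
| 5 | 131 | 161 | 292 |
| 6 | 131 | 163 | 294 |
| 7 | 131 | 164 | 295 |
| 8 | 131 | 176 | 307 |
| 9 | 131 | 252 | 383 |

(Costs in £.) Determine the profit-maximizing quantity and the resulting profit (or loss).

q = 8; profit = £101

Profit at each row (π = 51q − TC): q=0: -131; q=1: -172; q=2: -168; q=3: -134; q=4: -85; q=5: -37; q=6: 12; q=7: 62; q=8: 101; q=9: 76.
Profit is maximized at q = 8. AVC there is 176/8 = £22 ≤ P, so producing beats shutting down (which would give -£131).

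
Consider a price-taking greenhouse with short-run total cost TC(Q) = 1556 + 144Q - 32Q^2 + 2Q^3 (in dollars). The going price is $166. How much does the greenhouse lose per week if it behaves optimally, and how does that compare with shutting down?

AVC = 144 - 32Q + 2Q^2; min AVC = $16 at Q = 8. Since P = $166 ≥ min AVC, the firm produces.
With MC = 144 - 64Q + 6Q^2, P = MC on the upward-sloping part at Q* = 11.
TR = 166·11 = 1826. TC = 1556 + 374 = 1930. Profit = 1826 − 1930 = -$104.
That loss of $104 beats the $1556 the firm would lose by shutting down; producing recovers $1452 of fixed cost.

Profit = -$104 at Q = 11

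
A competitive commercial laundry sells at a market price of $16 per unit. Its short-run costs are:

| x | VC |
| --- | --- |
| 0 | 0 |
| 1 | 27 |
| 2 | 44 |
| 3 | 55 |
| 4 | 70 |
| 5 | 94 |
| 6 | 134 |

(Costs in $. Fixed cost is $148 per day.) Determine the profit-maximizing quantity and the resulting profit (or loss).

Compute π = P·x − TC at each output: x=0: -148; x=1: -159; x=2: -160; x=3: -155; x=4: -154; x=5: -162; x=6: -186.
Profit is highest at x = 0. Equivalently, the lowest AVC in the table is 70/4 ≈ $17.50 at x = 4, and P = $16 falls below it — price never covers variable cost, so the firm shuts down and loses only its fixed cost.

x = 0 (shut down); profit = -$148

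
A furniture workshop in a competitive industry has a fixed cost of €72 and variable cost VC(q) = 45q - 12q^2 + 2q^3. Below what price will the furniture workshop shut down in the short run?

€27 per unit

The shutdown price is the minimum of AVC. VC = 45q - 12q^2 + 2q^3, so AVC = 45 - 12q + 2q^2.
dAVC/dq = -12 + 4q = 0 gives q = 3. min AVC = 45 - 12·3 + 2·3^2 = 27.
For P < €27 the firm produces nothing.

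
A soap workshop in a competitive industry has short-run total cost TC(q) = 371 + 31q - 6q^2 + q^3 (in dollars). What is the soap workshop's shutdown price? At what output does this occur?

Short-run supply begins at min AVC. From VC = 31q - 6q^2 + q^3, AVC = 31 - 6q + q^2.
At the minimum of AVC, MC = AVC. MC = 31 - 12q + 3q^2; setting MC = AVC gives 2q^2 - 6q = 0, so q = 3. min AVC = 22.
For P < $22 the firm produces nothing.

$22 per unit, at q = 3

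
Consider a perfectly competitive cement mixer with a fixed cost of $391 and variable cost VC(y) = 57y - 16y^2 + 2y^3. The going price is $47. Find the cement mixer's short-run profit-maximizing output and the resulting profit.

Profit = -$291 at y = 5

AVC = 57 - 16y + 2y^2; min AVC = $25 at y = 4. Since P = $47 ≥ min AVC, the firm produces.
MC = 57 - 32y + 6y^2. Setting P = MC and taking the root on the rising branch gives y* = 5.
TR = 47·5 = 235. TC = 391 + 135 = 526. Profit = 235 − 526 = -$291.
Shutting down would mean losing the fixed cost of $391, so operating at a loss of $291 is better by $100.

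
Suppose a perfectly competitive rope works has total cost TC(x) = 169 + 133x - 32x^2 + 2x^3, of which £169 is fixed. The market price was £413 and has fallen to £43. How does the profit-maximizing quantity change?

Output falls from 14 to 9

MC = 133 - 64x + 6x^2; the shutdown threshold is min AVC = £5 (at x = 8).
At P = £413 ≥ min AVC, set P = MC on the rising branch: x = 14.
At P = £43 ≥ min AVC, set P = MC: x = 9. The firm stays open but cuts output.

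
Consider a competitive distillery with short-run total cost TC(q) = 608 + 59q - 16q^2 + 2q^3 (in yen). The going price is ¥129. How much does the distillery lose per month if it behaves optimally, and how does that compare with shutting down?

AVC = 59 - 16q + 2q^2 has its minimum ¥27 at q = 4; price ¥129 clears that bar, so the firm operates.
With MC = 59 - 32q + 6q^2, P = MC on the upward-sloping part at q* = 7.
TR = 129·7 = 903. TC = 608 + 315 = 923. Profit = 903 − 923 = -¥20.
That loss of ¥20 beats the ¥608 the firm would lose by shutting down; producing recovers ¥588 of fixed cost.

Profit = -¥20 at q = 7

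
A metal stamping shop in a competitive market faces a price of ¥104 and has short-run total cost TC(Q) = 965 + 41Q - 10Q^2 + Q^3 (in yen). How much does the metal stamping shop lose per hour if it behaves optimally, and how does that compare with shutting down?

AVC = 41 - 10Q + Q^2; min AVC = ¥16 at Q = 5. Since P = ¥104 ≥ min AVC, the firm produces.
MC = 41 - 20Q + 3Q^2. Setting P = MC and taking the root on the rising branch gives Q* = 9.
TR = 104·9 = 936. TC = 965 + 288 = 1253. Profit = 936 − 1253 = -¥317.
That loss of ¥317 beats the ¥965 the firm would lose by shutting down; producing recovers ¥648 of fixed cost.

Profit = -¥317 at Q = 9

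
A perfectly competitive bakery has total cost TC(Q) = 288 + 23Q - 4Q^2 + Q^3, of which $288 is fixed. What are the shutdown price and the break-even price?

Shutdown price = $19; break-even price = $83

AVC = 23 - 4Q + Q^2; minimized at Q = 2, giving min AVC = $19. That is the shutdown price.
ATC = 288/Q + 23 - 4Q + Q^2. Setting dATC/dQ = −288/Q^2 − 4 + 2Q = 0 gives Q = 6 (since 2·6^3 − 4·6^2 = 288).
min ATC = 288/6 + 23 − 4·6 + 6^2 = $83. That is the break-even price.
Between these two prices the firm operates at a loss; above $83 it earns a profit.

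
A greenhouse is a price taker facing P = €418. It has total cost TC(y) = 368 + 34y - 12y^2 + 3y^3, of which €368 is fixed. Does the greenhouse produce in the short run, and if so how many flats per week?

From TC, MC = TC'(y) = 34 - 24y + 9y^2 and AVC = VC/y = 34 - 12y + 3y^2.
AVC is minimized where dAVC/dy = -12 + 6y = 0, at y = 2; min AVC = 34 - 12·2 + 3·2^2 = €22.
Since P = €418 ≥ min AVC = €22, price covers variable cost and the firm should produce.
Solving P = MC: -384 - 24y + 9y^2 = 0 ⇒ y = -16/3 or 8. On the upward-sloping branch, y* = 8.
Check: AVC at y = 8 is €130 ≤ P, so revenue covers variable cost.
Profit = P·y − TC = 418·8 − 1408 = €1936.

Produce at y = 8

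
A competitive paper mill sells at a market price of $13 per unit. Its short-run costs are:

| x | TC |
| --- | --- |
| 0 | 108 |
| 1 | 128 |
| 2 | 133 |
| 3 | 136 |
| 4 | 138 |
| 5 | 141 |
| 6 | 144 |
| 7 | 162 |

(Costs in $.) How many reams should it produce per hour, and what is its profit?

Profit at each row (π = 13x − TC): x=0: -108; x=1: -115; x=2: -107; x=3: -97; x=4: -86; x=5: -76; x=6: -66; x=7: -71.
Profit is maximized at x = 6. AVC there is 36/6 = $6 ≤ P, so producing beats shutting down (which would give -$108).

x = 6; profit = -$66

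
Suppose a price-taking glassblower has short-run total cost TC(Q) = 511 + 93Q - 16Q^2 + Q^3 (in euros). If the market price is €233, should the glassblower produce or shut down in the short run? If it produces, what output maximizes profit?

Produce at Q = 14

Strip out fixed cost: VC = 93Q - 16Q^2 + Q^3. Then AVC = 93 - 16Q + Q^2 and MC = 93 - 32Q + 3Q^2.
AVC hits its minimum where MC = AVC, at Q = 8, giving min AVC = 93 - 16·8 + 8^2 = €29.
P = €233 exceeds min AVC = €29, so the firm stays open.
Solving P = MC: -140 - 32Q + 3Q^2 = 0 ⇒ Q = -10/3 or 14. On the upward-sloping branch, Q* = 14.
Check: AVC at Q = 14 is €65 ≤ P, so revenue covers variable cost.
Profit = P·Q − TC = 233·14 − 1421 = €1841.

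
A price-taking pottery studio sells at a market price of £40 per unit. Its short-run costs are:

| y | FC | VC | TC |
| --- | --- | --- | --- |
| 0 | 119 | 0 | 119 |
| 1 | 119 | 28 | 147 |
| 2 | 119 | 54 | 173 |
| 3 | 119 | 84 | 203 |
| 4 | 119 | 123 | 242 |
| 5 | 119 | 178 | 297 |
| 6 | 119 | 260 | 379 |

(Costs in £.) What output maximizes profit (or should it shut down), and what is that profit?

Tabulate TR − TC: y=0: -119; y=1: -107; y=2: -93; y=3: -83; y=4: -82; y=5: -97; y=6: -139.
Profit is maximized at y = 4. AVC there is 123/4 = £30.75 ≤ P, so producing beats shutting down (which would give -£119).

y = 4; profit = -£82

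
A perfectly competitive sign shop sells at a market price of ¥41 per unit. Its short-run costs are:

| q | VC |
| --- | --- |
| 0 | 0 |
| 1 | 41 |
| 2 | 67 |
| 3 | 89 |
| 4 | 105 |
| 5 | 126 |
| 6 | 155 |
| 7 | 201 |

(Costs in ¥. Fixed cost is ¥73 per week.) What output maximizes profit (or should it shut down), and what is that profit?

q = 6; profit = ¥18

Profit at each row (π = 41q − TC): q=0: -73; q=1: -73; q=2: -58; q=3: -39; q=4: -14; q=5: 6; q=6: 18; q=7: 13.
Profit is maximized at q = 6. AVC there is 155/6 = ¥25.83 ≤ P, so producing beats shutting down (which would give -¥73).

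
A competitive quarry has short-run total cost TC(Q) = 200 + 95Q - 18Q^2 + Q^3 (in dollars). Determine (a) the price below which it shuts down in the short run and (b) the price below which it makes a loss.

Shutdown price = $14; break-even price = $35

Shutdown price = min AVC. AVC = 95 - 18Q + Q^2, with vertex at Q = 9 and minimum $14.
ATC = 200/Q + 95 - 18Q + Q^2. Setting dATC/dQ = −200/Q^2 − 18 + 2Q = 0 gives Q = 10 (since 2·10^3 − 18·10^2 = 200).
min ATC = 200/10 + 95 − 18·10 + 10^2 = $35. That is the break-even price.
For $14 ≤ P < $35 the firm produces at a loss; below $14 it shuts down.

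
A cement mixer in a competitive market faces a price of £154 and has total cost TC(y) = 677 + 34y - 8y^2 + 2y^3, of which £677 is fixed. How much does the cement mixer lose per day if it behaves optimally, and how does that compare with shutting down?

Profit = -£101 at y = 6

AVC = 34 - 8y + 2y^2; min AVC = £26 at y = 2. Since P = £154 ≥ min AVC, the firm produces.
With MC = 34 - 16y + 6y^2, P = MC on the upward-sloping part at y* = 6.
TR = 154·6 = 924. TC = 677 + 348 = 1025. Profit = 924 − 1025 = -£101.
Shutting down would mean losing the fixed cost of £677, so operating at a loss of £101 is better by £576.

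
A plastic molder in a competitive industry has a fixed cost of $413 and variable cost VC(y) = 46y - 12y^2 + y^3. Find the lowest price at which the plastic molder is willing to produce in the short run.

$10 per unit

The firm shuts down when price falls below the minimum of average variable cost. AVC = VC/y = 46 - 12y + y^2.
At the minimum of AVC, MC = AVC. MC = 46 - 24y + 3y^2; setting MC = AVC gives 2y^2 - 12y = 0, so y = 6. min AVC = 10.
So the shutdown price is $10.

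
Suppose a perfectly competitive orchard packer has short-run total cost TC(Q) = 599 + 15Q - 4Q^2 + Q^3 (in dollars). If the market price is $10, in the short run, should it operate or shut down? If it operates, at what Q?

Shut down

Variable cost is VC = 15Q - 4Q^2 + Q^3, so AVC = VC/Q = 15 - 4Q + Q^2 and MC = dTC/dQ = 15 - 8Q + 3Q^2.
AVC hits its minimum where MC = AVC, at Q = 2, giving min AVC = 15 - 4·2 + 2^2 = $11.
With P < min AVC ($10 < $11), every unit sold adds to the loss.
Best response: produce nothing and absorb the $599 fixed cost.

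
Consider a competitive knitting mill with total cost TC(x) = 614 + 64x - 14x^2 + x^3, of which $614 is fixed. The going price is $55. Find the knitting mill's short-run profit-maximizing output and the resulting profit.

AVC = 64 - 14x + x^2 has its minimum $15 at x = 7; price $55 clears that bar, so the firm operates.
With MC = 64 - 28x + 3x^2, P = MC on the upward-sloping part at x* = 9.
TR = 55·9 = 495. TC = 614 + 171 = 785. Profit = 495 − 785 = -$290.
By producing, the firm covers all variable cost plus $324 of fixed cost; shutting down would lose the full $614.

Profit = -$290 at x = 9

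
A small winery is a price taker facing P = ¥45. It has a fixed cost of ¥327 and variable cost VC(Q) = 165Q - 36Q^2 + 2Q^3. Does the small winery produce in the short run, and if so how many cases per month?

Variable cost is VC = 165Q - 36Q^2 + 2Q^3, so AVC = VC/Q = 165 - 36Q + 2Q^2 and MC = dTC/dQ = 165 - 72Q + 6Q^2.
The AVC parabola has its vertex at Q = 36/4 = 9, where AVC = 165 - 36·9 + 2·9^2 = ¥3.
Because ¥45 ≥ ¥3, revenue can cover variable cost; the firm operates.
Solving P = MC: 120 - 72Q + 6Q^2 = 0 ⇒ Q = 2 or 10. On the upward-sloping branch, Q* = 10.
Check: AVC at Q = 10 is ¥5 ≤ P, so revenue covers variable cost.
Profit = P·Q − TC = 45·10 − 377 = ¥73.

Produce at Q = 10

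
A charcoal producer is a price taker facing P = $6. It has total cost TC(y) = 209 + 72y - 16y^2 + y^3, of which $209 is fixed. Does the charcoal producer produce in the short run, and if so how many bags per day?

Shut down

Variable cost is VC = 72y - 16y^2 + y^3, so AVC = VC/y = 72 - 16y + y^2 and MC = dTC/dy = 72 - 32y + 3y^2.
AVC is minimized where dAVC/dy = -16 + 2y = 0, at y = 8; min AVC = 72 - 16·8 + 8^2 = $8.
Since P = $6 < min AVC = $8, price fails to cover variable cost at any output.
Shutting down limits the loss to fixed cost, $209.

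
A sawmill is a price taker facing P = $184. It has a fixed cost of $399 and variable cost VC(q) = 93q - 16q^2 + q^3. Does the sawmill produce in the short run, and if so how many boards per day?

Strip out fixed cost: VC = 93q - 16q^2 + q^3. Then AVC = 93 - 16q + q^2 and MC = 93 - 32q + 3q^2.
The AVC parabola has its vertex at q = 16/2 = 8, where AVC = 93 - 16·8 + 8^2 = $29.
Because $184 ≥ $29, revenue can cover variable cost; the firm operates.
P = MC gives -91 - 32q + 3q^2 = 0, with roots -7/3 and 13. Take the larger (rising MC): q* = 13.
Check: AVC at q = 13 is $54 ≤ P, so revenue covers variable cost.
Profit = P·q − TC = 184·13 − 1101 = $1291.

Produce at q = 13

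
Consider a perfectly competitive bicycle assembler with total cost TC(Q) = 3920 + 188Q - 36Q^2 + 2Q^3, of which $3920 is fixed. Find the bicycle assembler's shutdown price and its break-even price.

Shutdown price = $26; break-even price = $356

AVC = 188 - 36Q + 2Q^2; minimized at Q = 9, giving min AVC = $26. That is the shutdown price.
ATC = 3920/Q + 188 - 36Q + 2Q^2. Setting dATC/dQ = −3920/Q^2 − 36 + 4Q = 0 gives Q = 14 (since 4·14^3 − 36·14^2 = 3920).
min ATC = 3920/14 + 188 − 36·14 + 2·14^2 = $356. That is the break-even price.
For $26 ≤ P < $356 the firm produces at a loss; below $26 it shuts down.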